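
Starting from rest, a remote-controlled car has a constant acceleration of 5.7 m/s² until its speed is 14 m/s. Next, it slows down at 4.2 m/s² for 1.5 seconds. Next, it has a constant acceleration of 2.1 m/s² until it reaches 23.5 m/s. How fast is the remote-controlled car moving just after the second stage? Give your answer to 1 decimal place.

Phase 1 (accelerating): v₀ = 0 m/s, a = 5.7 m/s².
v = v₀ + at → t = (14 − 0) / 5.7 = 2.46 s
v² = v₀² + 2aΔx → Δx = (14² − 0²)/(2·5.7) = 17.2 m

Phase 2 (decelerating): v₀ = 14.0 m/s, a = -4.2 m/s².
v = v₀ + at = 14.0 + (-4.2)(1.5) = 7.70 m/s
Δx = v₀t + ½at² = 14.0·1.5 + 0.5·-4.2·1.5² = 16.3 m
Speed at end of phase 2 = 7.70 m/s

7.7 m/s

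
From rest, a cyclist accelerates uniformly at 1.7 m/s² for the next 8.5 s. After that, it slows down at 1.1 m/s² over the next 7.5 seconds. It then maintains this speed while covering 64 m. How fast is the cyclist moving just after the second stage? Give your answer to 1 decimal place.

6.2 m/s

Phase 1 (accelerating): v₀ = 0 m/s, a = 1.7 m/s².
v = v₀ + at = 0 + (1.7)(8.5) = 14.4 m/s
Δx = v₀t + ½at² = 0·8.5 + 0.5·1.7·8.5² = 61.4 m

Phase 2 (decelerating): v₀ = 14.4 m/s, a = -1.1 m/s².
v = v₀ + at = 14.4 + (-1.1)(7.5) = 6.20 m/s
Δx = v₀t + ½at² = 14.4·7.5 + 0.5·-1.1·7.5² = 77.4 m
Speed at end of phase 2 = 6.20 m/s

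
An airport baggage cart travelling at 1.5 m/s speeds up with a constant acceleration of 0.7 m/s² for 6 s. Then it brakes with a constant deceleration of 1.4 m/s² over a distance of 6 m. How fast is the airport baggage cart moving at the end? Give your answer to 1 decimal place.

4.0 m/s

Phase 1 (accelerating): v₀ = 1.50 m/s, a = 0.7 m/s².
v = v₀ + at = 1.50 + (0.7)(6) = 5.70 m/s
Δx = v₀t + ½at² = 1.50·6 + 0.5·0.7·6² = 21.6 m

Phase 2 (decelerating): v₀ = 5.70 m/s, a = -1.4 m/s².
v² = v₀² + 2aΔx = 5.70² + 2·-1.4·6 = 15.7 → v = 3.96 m/s
t = (v − v₀)/a = (3.96 − 5.70)/-1.4 = 1.24 s
Final speed = 3.96 m/s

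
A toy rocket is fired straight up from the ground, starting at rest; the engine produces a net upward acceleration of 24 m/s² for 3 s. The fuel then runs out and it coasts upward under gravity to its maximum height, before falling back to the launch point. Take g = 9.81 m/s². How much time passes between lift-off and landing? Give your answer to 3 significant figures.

Phase 1 (powered ascent): v₀ = 0 m/s, a = 24 m/s².
v = v₀ + at = 0 + (24)(3) = 72.0 m/s
Δx = v₀t + ½at² = 0·3 + 0.5·24·3² = 108 m

Phase 2 (coasting upward): v₀ = 72.0 m/s, a = -9.81 m/s².
v = v₀ + at → t = (0 − 72.0) / -9.81 = 7.34 s
v² = v₀² + 2aΔx → Δx = (0² − 72.0²)/(2·-9.81) = 264 m

Phase 3 (free fall): v₀ = 0 m/s, a = -9.81 m/s².
Falls 372 m from rest: t = √(2·372/9.81) = 8.71 s; v = g·t = 85.5 m/s.
Total time = 3.00 + 7.34 + 8.71 = 19.1 s

19.1 s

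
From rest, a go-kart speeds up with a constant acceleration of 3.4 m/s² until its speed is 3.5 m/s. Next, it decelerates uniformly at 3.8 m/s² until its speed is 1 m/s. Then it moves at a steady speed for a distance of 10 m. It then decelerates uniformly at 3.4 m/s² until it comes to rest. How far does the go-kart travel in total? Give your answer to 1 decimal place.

Phase 1 (accelerating): v₀ = 0 m/s, a = 3.4 m/s².
v = v₀ + at → t = (3.5 − 0) / 3.4 = 1.03 s
v² = v₀² + 2aΔx → Δx = (3.5² − 0²)/(2·3.4) = 1.80 m

Phase 2 (decelerating): v₀ = 3.50 m/s, a = -3.8 m/s².
v = v₀ + at → t = (1 − 3.50) / -3.8 = 0.658 s
v² = v₀² + 2aΔx → Δx = (1² − 3.50²)/(2·-3.8) = 1.48 m

Phase 3 (constant speed): v₀ = 1.00 m/s, a = 0 m/s².
Constant speed: t = d/v = 10/1.00 = 10.0 s

Phase 4 (decelerating): v₀ = 1.00 m/s, a = -3.4 m/s².
v = v₀ + at → t = (0 − 1.00) / -3.4 = 0.294 s
v² = v₀² + 2aΔx → Δx = (0² − 1.00²)/(2·-3.4) = 0.147 m
Total distance = 1.80 + 1.48 + 10.0 + 0.147 = 13.4 m

13.4 m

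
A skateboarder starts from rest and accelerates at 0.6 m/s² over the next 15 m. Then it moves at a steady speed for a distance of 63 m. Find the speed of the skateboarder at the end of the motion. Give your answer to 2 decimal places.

Phase 1 (accelerating): v₀ = 0 m/s, a = 0.6 m/s².
v² = v₀² + 2aΔx = 0² + 2·0.6·15 = 18.0 → v = 4.24 m/s
t = (v − v₀)/a = (4.24 − 0)/0.6 = 7.07 s

Phase 2 (constant speed): v₀ = 4.24 m/s, a = 0 m/s².
Constant speed: t = d/v = 63/4.24 = 14.8 s
Final speed = 4.24 m/s

4.24 m/s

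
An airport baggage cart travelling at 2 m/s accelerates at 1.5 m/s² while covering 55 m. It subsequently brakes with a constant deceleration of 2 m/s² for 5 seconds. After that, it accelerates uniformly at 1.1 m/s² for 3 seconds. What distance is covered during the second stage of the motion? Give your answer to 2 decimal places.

40.00 m

Phase 1 (accelerating): v₀ = 2.00 m/s, a = 1.5 m/s².
v² = v₀² + 2aΔx = 2.00² + 2·1.5·55 = 169 → v = 13.0 m/s
t = (v − v₀)/a = (13.0 − 2.00)/1.5 = 7.33 s

Phase 2 (decelerating): v₀ = 13.0 m/s, a = -2 m/s².
v = v₀ + at = 13.0 + (-2)(5) = 3.00 m/s
Δx = v₀t + ½at² = 13.0·5 + 0.5·-2·5² = 40.0 m
Distance in phase 2 = 40.0 m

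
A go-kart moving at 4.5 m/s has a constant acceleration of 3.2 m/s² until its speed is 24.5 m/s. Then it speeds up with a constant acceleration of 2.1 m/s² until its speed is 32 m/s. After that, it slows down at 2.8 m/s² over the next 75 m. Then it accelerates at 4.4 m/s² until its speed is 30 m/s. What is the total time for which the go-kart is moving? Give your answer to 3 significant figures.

Phase 1 (accelerating): v₀ = 4.50 m/s, a = 3.2 m/s².
v = v₀ + at → t = (24.5 − 4.50) / 3.2 = 6.25 s
v² = v₀² + 2aΔx → Δx = (24.5² − 4.50²)/(2·3.2) = 90.6 m

Phase 2 (accelerating): v₀ = 24.5 m/s, a = 2.1 m/s².
v = v₀ + at → t = (32 − 24.5) / 2.1 = 3.57 s
v² = v₀² + 2aΔx → Δx = (32² − 24.5²)/(2·2.1) = 101 m

Phase 3 (decelerating): v₀ = 32.0 m/s, a = -2.8 m/s².
v² = v₀² + 2aΔx = 32.0² + 2·-2.8·75 = 604 → v = 24.6 m/s
t = (v − v₀)/a = (24.6 − 32.0)/-2.8 = 2.65 s

Phase 4 (accelerating): v₀ = 24.6 m/s, a = 4.4 m/s².
v = v₀ + at → t = (30 − 24.6) / 4.4 = 1.23 s
v² = v₀² + 2aΔx → Δx = (30² − 24.6²)/(2·4.4) = 33.6 m
Total time = 6.25 + 3.57 + 2.65 + 1.23 = 13.7 s

13.7 s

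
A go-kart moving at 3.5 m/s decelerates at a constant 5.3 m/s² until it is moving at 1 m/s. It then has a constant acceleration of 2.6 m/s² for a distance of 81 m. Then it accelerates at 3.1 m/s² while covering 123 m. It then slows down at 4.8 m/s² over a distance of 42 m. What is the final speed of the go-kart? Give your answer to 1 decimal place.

Phase 1 (decelerating): v₀ = 3.50 m/s, a = -5.3 m/s².
v = v₀ + at → t = (1 − 3.50) / -5.3 = 0.472 s
v² = v₀² + 2aΔx → Δx = (1² − 3.50²)/(2·-5.3) = 1.06 m

Phase 2 (accelerating): v₀ = 1.00 m/s, a = 2.6 m/s².
v² = v₀² + 2aΔx = 1.00² + 2·2.6·81 = 422 → v = 20.5 m/s
t = (v − v₀)/a = (20.5 − 1.00)/2.6 = 7.52 s

Phase 3 (accelerating): v₀ = 20.5 m/s, a = 3.1 m/s².
v² = v₀² + 2aΔx = 20.5² + 2·3.1·123 = 1180 → v = 34.4 m/s
t = (v − v₀)/a = (34.4 − 20.5)/3.1 = 4.48 s

Phase 4 (decelerating): v₀ = 34.4 m/s, a = -4.8 m/s².
v² = v₀² + 2aΔx = 34.4² + 2·-4.8·42 = 782 → v = 28.0 m/s
t = (v − v₀)/a = (28.0 − 34.4)/-4.8 = 1.35 s
Final speed = 28.0 m/s

28.0 m/s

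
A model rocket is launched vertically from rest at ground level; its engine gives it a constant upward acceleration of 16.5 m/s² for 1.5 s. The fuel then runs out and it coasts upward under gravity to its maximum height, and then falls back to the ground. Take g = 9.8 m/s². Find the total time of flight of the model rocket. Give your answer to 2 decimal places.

7.21 s

Phase 1 (powered ascent): v₀ = 0 m/s, a = 16.5 m/s².
v = v₀ + at = 0 + (16.5)(1.5) = 24.8 m/s
Δx = v₀t + ½at² = 0·1.5 + 0.5·16.5·1.5² = 18.6 m

Phase 2 (coasting upward): v₀ = 24.8 m/s, a = -9.8 m/s².
v = v₀ + at → t = (0 − 24.8) / -9.8 = 2.53 s
v² = v₀² + 2aΔx → Δx = (0² − 24.8²)/(2·-9.8) = 31.3 m

Phase 3 (free fall): v₀ = 0 m/s, a = -9.8 m/s².
Falls 49.8 m from rest: t = √(2·49.8/9.8) = 3.19 s; v = g·t = 31.2 m/s.
Total time = 1.50 + 2.53 + 3.19 = 7.21 s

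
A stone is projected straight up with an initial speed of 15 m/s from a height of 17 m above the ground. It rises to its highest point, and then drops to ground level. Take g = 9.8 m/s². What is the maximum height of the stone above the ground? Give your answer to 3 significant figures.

28.5 m

Phase 1 (rising): v₀ = 15.0 m/s, a = -9.8 m/s².
v = v₀ + at → t = (0 − 15.0) / -9.8 = 1.53 s
v² = v₀² + 2aΔx → Δx = (0² − 15.0²)/(2·-9.8) = 11.5 m
Maximum height = 17 + 11.5 = 28.5 m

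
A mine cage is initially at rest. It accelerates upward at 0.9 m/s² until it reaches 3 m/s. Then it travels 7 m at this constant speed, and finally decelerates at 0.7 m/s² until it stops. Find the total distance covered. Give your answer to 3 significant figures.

Phase 1 (accelerating): v₀ = 0 m/s, a = 0.9 m/s².
v = v₀ + at → t = (3 − 0) / 0.9 = 3.33 s
v² = v₀² + 2aΔx → Δx = (3² − 0²)/(2·0.9) = 5.00 m

Phase 2 (constant speed): v₀ = 3.00 m/s, a = 0 m/s².
Constant speed: t = d/v = 7/3.00 = 2.33 s

Phase 3 (decelerating): v₀ = 3.00 m/s, a = -0.7 m/s².
v = v₀ + at → t = (0 − 3.00) / -0.7 = 4.29 s
v² = v₀² + 2aΔx → Δx = (0² − 3.00²)/(2·-0.7) = 6.43 m
Total distance = 5.00 + 7.00 + 6.43 = 18.4 m

18.4 m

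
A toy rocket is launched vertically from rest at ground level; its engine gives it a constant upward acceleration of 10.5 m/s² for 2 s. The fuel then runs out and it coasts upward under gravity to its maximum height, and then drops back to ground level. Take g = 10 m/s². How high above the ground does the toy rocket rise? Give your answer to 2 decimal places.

Phase 1 (powered ascent): v₀ = 0 m/s, a = 10.5 m/s².
v = v₀ + at = 0 + (10.5)(2) = 21.0 m/s
Δx = v₀t + ½at² = 0·2 + 0.5·10.5·2² = 21.0 m

Phase 2 (coasting upward): v₀ = 21.0 m/s, a = -10 m/s².
v = v₀ + at → t = (0 − 21.0) / -10 = 2.10 s
v² = v₀² + 2aΔx → Δx = (0² − 21.0²)/(2·-10) = 22.1 m
Maximum height = 21.0 + 22.1 = 43.0 m

43.05 m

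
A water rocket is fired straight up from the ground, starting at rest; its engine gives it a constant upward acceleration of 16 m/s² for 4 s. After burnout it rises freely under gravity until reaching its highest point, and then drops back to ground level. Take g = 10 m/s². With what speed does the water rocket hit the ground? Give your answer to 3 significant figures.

81.6 m/s

Phase 1 (powered ascent): v₀ = 0 m/s, a = 16 m/s².
v = v₀ + at = 0 + (16)(4) = 64.0 m/s
Δx = v₀t + ½at² = 0·4 + 0.5·16·4² = 128 m

Phase 2 (coasting upward): v₀ = 64.0 m/s, a = -10 m/s².
v = v₀ + at → t = (0 − 64.0) / -10 = 6.40 s
v² = v₀² + 2aΔx → Δx = (0² − 64.0²)/(2·-10) = 205 m

Phase 3 (free fall): v₀ = 0 m/s, a = -10 m/s².
Falls 333 m from rest: t = √(2·333/10) = 8.16 s; v = g·t = 81.6 m/s.
Impact speed = 81.6 m/s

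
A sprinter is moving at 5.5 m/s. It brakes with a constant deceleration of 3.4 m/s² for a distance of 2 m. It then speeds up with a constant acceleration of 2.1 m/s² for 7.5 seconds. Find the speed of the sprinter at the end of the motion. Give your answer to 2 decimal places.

Phase 1 (decelerating): v₀ = 5.50 m/s, a = -3.4 m/s².
v² = v₀² + 2aΔx = 5.50² + 2·-3.4·2 = 16.6 → v = 4.08 m/s
t = (v − v₀)/a = (4.08 − 5.50)/-3.4 = 0.418 s

Phase 2 (accelerating): v₀ = 4.08 m/s, a = 2.1 m/s².
v = v₀ + at = 4.08 + (2.1)(7.5) = 19.8 m/s
Δx = v₀t + ½at² = 4.08·7.5 + 0.5·2.1·7.5² = 89.7 m
Final speed = 19.8 m/s

19.83 m/s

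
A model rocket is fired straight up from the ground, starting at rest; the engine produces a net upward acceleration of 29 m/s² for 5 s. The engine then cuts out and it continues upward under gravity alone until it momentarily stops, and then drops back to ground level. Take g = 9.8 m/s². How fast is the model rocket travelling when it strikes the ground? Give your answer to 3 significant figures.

Phase 1 (powered ascent): v₀ = 0 m/s, a = 29 m/s².
v = v₀ + at = 0 + (29)(5) = 145 m/s
Δx = v₀t + ½at² = 0·5 + 0.5·29·5² = 362 m

Phase 2 (coasting upward): v₀ = 145 m/s, a = -9.8 m/s².
v = v₀ + at → t = (0 − 145) / -9.8 = 14.8 s
v² = v₀² + 2aΔx → Δx = (0² − 145²)/(2·-9.8) = 1070 m

Phase 3 (free fall): v₀ = 0 m/s, a = -9.8 m/s².
Falls 1440 m from rest: t = √(2·1440/9.8) = 17.1 s; v = g·t = 168 m/s.
Impact speed = 168 m/s

168 m/s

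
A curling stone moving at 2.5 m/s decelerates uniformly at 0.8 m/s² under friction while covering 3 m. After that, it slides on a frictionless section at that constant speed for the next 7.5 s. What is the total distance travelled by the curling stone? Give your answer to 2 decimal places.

12.03 m

Phase 1 (decelerating): v₀ = 2.50 m/s, a = -0.8 m/s².
v² = v₀² + 2aΔx = 2.50² + 2·-0.8·3 = 1.45 → v = 1.20 m/s
t = (v − v₀)/a = (1.20 − 2.50)/-0.8 = 1.62 s

Phase 2 (constant speed): v₀ = 1.20 m/s, a = 0 m/s².
v = v₀ + at = 1.20 + (0)(7.5) = 1.20 m/s
Δx = v₀t + ½at² = 1.20·7.5 + 0.5·0·7.5² = 9.03 m
Total distance = 3.00 + 9.03 = 12.0 m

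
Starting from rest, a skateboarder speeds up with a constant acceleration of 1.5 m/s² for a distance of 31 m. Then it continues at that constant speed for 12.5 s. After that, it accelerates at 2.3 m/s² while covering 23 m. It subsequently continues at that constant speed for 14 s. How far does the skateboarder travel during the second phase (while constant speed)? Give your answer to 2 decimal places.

120.55 m

Phase 1 (accelerating): v₀ = 0 m/s, a = 1.5 m/s².
v² = v₀² + 2aΔx = 0² + 2·1.5·31 = 93.0 → v = 9.64 m/s
t = (v − v₀)/a = (9.64 − 0)/1.5 = 6.43 s

Phase 2 (constant speed): v₀ = 9.64 m/s, a = 0 m/s².
v = v₀ + at = 9.64 + (0)(12.5) = 9.64 m/s
Δx = v₀t + ½at² = 9.64·12.5 + 0.5·0·12.5² = 121 m
Distance in phase 2 = 121 m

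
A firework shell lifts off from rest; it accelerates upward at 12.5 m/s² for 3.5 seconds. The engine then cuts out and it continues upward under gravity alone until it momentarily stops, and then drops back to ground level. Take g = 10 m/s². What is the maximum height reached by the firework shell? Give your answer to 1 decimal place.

172.3 m

Phase 1 (powered ascent): v₀ = 0 m/s, a = 12.5 m/s².
v = v₀ + at = 0 + (12.5)(3.5) = 43.8 m/s
Δx = v₀t + ½at² = 0·3.5 + 0.5·12.5·3.5² = 76.6 m

Phase 2 (coasting upward): v₀ = 43.8 m/s, a = -10 m/s².
v = v₀ + at → t = (0 − 43.8) / -10 = 4.38 s
v² = v₀² + 2aΔx → Δx = (0² − 43.8²)/(2·-10) = 95.7 m
Maximum height = 76.6 + 95.7 = 172 m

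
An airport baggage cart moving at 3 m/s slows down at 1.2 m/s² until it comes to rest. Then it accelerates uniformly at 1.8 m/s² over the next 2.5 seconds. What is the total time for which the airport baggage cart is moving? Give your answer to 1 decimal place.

Phase 1 (decelerating): v₀ = 3.00 m/s, a = -1.2 m/s².
v = v₀ + at → t = (0 − 3.00) / -1.2 = 2.50 s
v² = v₀² + 2aΔx → Δx = (0² − 3.00²)/(2·-1.2) = 3.75 m

Phase 2 (accelerating): v₀ = 0 m/s, a = 1.8 m/s².
v = v₀ + at = 0 + (1.8)(2.5) = 4.50 m/s
Δx = v₀t + ½at² = 0·2.5 + 0.5·1.8·2.5² = 5.62 m
Total time = 2.50 + 2.50 = 5.00 s

5.0 s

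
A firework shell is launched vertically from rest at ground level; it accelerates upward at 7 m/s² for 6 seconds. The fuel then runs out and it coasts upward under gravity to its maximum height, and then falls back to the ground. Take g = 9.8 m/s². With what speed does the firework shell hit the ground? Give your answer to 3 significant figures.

65.1 m/s

Phase 1 (powered ascent): v₀ = 0 m/s, a = 7 m/s².
v = v₀ + at = 0 + (7)(6) = 42.0 m/s
Δx = v₀t + ½at² = 0·6 + 0.5·7·6² = 126 m

Phase 2 (coasting upward): v₀ = 42.0 m/s, a = -9.8 m/s².
v = v₀ + at → t = (0 − 42.0) / -9.8 = 4.29 s
v² = v₀² + 2aΔx → Δx = (0² − 42.0²)/(2·-9.8) = 90.0 m

Phase 3 (free fall): v₀ = 0 m/s, a = -9.8 m/s².
Falls 216 m from rest: t = √(2·216/9.8) = 6.64 s; v = g·t = 65.1 m/s.
Impact speed = 65.1 m/s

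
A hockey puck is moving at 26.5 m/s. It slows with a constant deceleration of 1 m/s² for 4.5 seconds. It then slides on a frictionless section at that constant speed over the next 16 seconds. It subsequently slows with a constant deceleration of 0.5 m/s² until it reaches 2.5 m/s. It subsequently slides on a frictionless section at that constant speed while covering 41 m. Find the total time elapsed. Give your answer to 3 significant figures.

75.9 s

Phase 1 (decelerating): v₀ = 26.5 m/s, a = -1 m/s².
v = v₀ + at = 26.5 + (-1)(4.5) = 22.0 m/s
Δx = v₀t + ½at² = 26.5·4.5 + 0.5·-1·4.5² = 109 m

Phase 2 (constant speed): v₀ = 22.0 m/s, a = 0 m/s².
v = v₀ + at = 22.0 + (0)(16) = 22.0 m/s
Δx = v₀t + ½at² = 22.0·16 + 0.5·0·16² = 352 m

Phase 3 (decelerating): v₀ = 22.0 m/s, a = -0.5 m/s².
v = v₀ + at → t = (2.5 − 22.0) / -0.5 = 39.0 s
v² = v₀² + 2aΔx → Δx = (2.5² − 22.0²)/(2·-0.5) = 478 m

Phase 4 (constant speed): v₀ = 2.50 m/s, a = 0 m/s².
Constant speed: t = d/v = 41/2.50 = 16.4 s
Total time = 4.50 + 16.0 + 39.0 + 16.4 = 75.9 s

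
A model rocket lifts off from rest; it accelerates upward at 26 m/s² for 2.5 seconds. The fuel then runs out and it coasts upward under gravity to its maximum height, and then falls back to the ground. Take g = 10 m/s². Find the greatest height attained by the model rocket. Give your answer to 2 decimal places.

292.50 m

Phase 1 (powered ascent): v₀ = 0 m/s, a = 26 m/s².
v = v₀ + at = 0 + (26)(2.5) = 65.0 m/s
Δx = v₀t + ½at² = 0·2.5 + 0.5·26·2.5² = 81.2 m

Phase 2 (coasting upward): v₀ = 65.0 m/s, a = -10 m/s².
v = v₀ + at → t = (0 − 65.0) / -10 = 6.50 s
v² = v₀² + 2aΔx → Δx = (0² − 65.0²)/(2·-10) = 211 m
Maximum height = 81.2 + 211 = 292 m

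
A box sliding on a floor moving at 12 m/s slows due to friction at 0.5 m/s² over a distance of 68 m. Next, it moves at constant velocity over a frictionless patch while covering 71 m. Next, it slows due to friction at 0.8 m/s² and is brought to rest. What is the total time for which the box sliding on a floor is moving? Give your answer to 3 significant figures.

Phase 1 (decelerating): v₀ = 12.0 m/s, a = -0.5 m/s².
v² = v₀² + 2aΔx = 12.0² + 2·-0.5·68 = 76.0 → v = 8.72 m/s
t = (v − v₀)/a = (8.72 − 12.0)/-0.5 = 6.56 s

Phase 2 (constant speed): v₀ = 8.72 m/s, a = 0 m/s².
Constant speed: t = d/v = 71/8.72 = 8.14 s

Phase 3 (decelerating): v₀ = 8.72 m/s, a = -0.8 m/s².
v = v₀ + at → t = (0 − 8.72) / -0.8 = 10.9 s
v² = v₀² + 2aΔx → Δx = (0² − 8.72²)/(2·-0.8) = 47.5 m
Total time = 6.56 + 8.14 + 10.9 = 25.6 s

25.6 s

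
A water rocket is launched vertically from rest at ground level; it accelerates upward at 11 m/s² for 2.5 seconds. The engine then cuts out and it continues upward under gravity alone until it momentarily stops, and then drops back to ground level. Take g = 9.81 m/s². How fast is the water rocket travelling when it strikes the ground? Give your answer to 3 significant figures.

37.8 m/s

Phase 1 (powered ascent): v₀ = 0 m/s, a = 11 m/s².
v = v₀ + at = 0 + (11)(2.5) = 27.5 m/s
Δx = v₀t + ½at² = 0·2.5 + 0.5·11·2.5² = 34.4 m

Phase 2 (coasting upward): v₀ = 27.5 m/s, a = -9.81 m/s².
v = v₀ + at → t = (0 − 27.5) / -9.81 = 2.80 s
v² = v₀² + 2aΔx → Δx = (0² − 27.5²)/(2·-9.81) = 38.5 m

Phase 3 (free fall): v₀ = 0 m/s, a = -9.81 m/s².
Falls 72.9 m from rest: t = √(2·72.9/9.81) = 3.86 s; v = g·t = 37.8 m/s.
Impact speed = 37.8 m/s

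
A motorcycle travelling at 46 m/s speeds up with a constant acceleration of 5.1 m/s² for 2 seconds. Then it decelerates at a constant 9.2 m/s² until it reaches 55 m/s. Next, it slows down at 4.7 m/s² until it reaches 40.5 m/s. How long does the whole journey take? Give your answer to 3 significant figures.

Phase 1 (accelerating): v₀ = 46.0 m/s, a = 5.1 m/s².
v = v₀ + at = 46.0 + (5.1)(2) = 56.2 m/s
Δx = v₀t + ½at² = 46.0·2 + 0.5·5.1·2² = 102 m

Phase 2 (decelerating): v₀ = 56.2 m/s, a = -9.2 m/s².
v = v₀ + at → t = (55 − 56.2) / -9.2 = 0.130 s
v² = v₀² + 2aΔx → Δx = (55² − 56.2²)/(2·-9.2) = 7.25 m

Phase 3 (decelerating): v₀ = 55.0 m/s, a = -4.7 m/s².
v = v₀ + at → t = (40.5 − 55.0) / -4.7 = 3.09 s
v² = v₀² + 2aΔx → Δx = (40.5² − 55.0²)/(2·-4.7) = 147 m
Total time = 2.00 + 0.130 + 3.09 = 5.22 s

5.22 s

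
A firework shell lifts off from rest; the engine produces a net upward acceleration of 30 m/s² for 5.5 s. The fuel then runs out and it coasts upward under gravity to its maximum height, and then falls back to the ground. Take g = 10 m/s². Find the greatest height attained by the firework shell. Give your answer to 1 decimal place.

Phase 1 (powered ascent): v₀ = 0 m/s, a = 30 m/s².
v = v₀ + at = 0 + (30)(5.5) = 165 m/s
Δx = v₀t + ½at² = 0·5.5 + 0.5·30·5.5² = 454 m

Phase 2 (coasting upward): v₀ = 165 m/s, a = -10 m/s².
v = v₀ + at → t = (0 − 165) / -10 = 16.5 s
v² = v₀² + 2aΔx → Δx = (0² − 165²)/(2·-10) = 1360 m
Maximum height = 454 + 1360 = 1820 m

1815.0 m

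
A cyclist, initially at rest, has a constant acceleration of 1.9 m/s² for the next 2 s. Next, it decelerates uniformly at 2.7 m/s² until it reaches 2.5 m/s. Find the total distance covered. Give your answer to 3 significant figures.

Phase 1 (accelerating): v₀ = 0 m/s, a = 1.9 m/s².
v = v₀ + at = 0 + (1.9)(2) = 3.80 m/s
Δx = v₀t + ½at² = 0·2 + 0.5·1.9·2² = 3.80 m

Phase 2 (decelerating): v₀ = 3.80 m/s, a = -2.7 m/s².
v = v₀ + at → t = (2.5 − 3.80) / -2.7 = 0.481 s
v² = v₀² + 2aΔx → Δx = (2.5² − 3.80²)/(2·-2.7) = 1.52 m
Total distance = 3.80 + 1.52 = 5.32 m

5.32 m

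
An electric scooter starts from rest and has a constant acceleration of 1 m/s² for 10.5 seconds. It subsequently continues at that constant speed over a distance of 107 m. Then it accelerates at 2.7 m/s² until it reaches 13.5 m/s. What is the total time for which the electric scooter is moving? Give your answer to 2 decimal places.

21.80 s

Phase 1 (accelerating): v₀ = 0 m/s, a = 1 m/s².
v = v₀ + at = 0 + (1)(10.5) = 10.5 m/s
Δx = v₀t + ½at² = 0·10.5 + 0.5·1·10.5² = 55.1 m

Phase 2 (constant speed): v₀ = 10.5 m/s, a = 0 m/s².
Constant speed: t = d/v = 107/10.5 = 10.2 s

Phase 3 (accelerating): v₀ = 10.5 m/s, a = 2.7 m/s².
v = v₀ + at → t = (13.5 − 10.5) / 2.7 = 1.11 s
v² = v₀² + 2aΔx → Δx = (13.5² − 10.5²)/(2·2.7) = 13.3 m
Total time = 10.5 + 10.2 + 1.11 = 21.8 s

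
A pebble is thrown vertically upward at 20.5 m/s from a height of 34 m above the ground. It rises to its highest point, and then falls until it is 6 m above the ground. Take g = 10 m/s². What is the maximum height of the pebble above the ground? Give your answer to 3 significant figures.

Phase 1 (rising): v₀ = 20.5 m/s, a = -10 m/s².
v = v₀ + at → t = (0 − 20.5) / -10 = 2.05 s
v² = v₀² + 2aΔx → Δx = (0² − 20.5²)/(2·-10) = 21.0 m
Maximum height = 34 + 21.0 = 55.0 m

55.0 m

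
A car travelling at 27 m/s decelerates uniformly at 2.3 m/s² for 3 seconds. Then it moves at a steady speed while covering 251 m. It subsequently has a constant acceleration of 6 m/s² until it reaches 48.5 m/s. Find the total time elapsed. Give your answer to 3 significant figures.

20.2 s

Phase 1 (decelerating): v₀ = 27.0 m/s, a = -2.3 m/s².
v = v₀ + at = 27.0 + (-2.3)(3) = 20.1 m/s
Δx = v₀t + ½at² = 27.0·3 + 0.5·-2.3·3² = 70.7 m

Phase 2 (constant speed): v₀ = 20.1 m/s, a = 0 m/s².
Constant speed: t = d/v = 251/20.1 = 12.5 s

Phase 3 (accelerating): v₀ = 20.1 m/s, a = 6 m/s².
v = v₀ + at → t = (48.5 − 20.1) / 6 = 4.73 s
v² = v₀² + 2aΔx → Δx = (48.5² − 20.1²)/(2·6) = 162 m
Total time = 3.00 + 12.5 + 4.73 = 20.2 s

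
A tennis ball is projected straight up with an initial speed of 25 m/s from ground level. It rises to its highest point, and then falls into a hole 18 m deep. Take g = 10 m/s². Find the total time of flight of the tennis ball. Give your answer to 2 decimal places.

5.64 s

Phase 1 (rising): v₀ = 25.0 m/s, a = -10 m/s².
v = v₀ + at → t = (0 − 25.0) / -10 = 2.50 s
v² = v₀² + 2aΔx → Δx = (0² − 25.0²)/(2·-10) = 31.2 m

Phase 2 (falling): v₀ = 0 m/s, a = -10 m/s².
Falls 49.2 m from rest: t = √(2·49.2/10) = 3.14 s; v = g·t = 31.4 m/s.
Total time = 2.50 + 3.14 = 5.64 s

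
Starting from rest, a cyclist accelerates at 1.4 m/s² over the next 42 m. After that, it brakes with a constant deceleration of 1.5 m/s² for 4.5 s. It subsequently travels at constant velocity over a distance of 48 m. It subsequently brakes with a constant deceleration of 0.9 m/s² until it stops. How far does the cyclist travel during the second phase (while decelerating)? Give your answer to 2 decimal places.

33.61 m

Phase 1 (accelerating): v₀ = 0 m/s, a = 1.4 m/s².
v² = v₀² + 2aΔx = 0² + 2·1.4·42 = 118 → v = 10.8 m/s
t = (v − v₀)/a = (10.8 − 0)/1.4 = 7.75 s

Phase 2 (decelerating): v₀ = 10.8 m/s, a = -1.5 m/s².
v = v₀ + at = 10.8 + (-1.5)(4.5) = 4.09 m/s
Δx = v₀t + ½at² = 10.8·4.5 + 0.5·-1.5·4.5² = 33.6 m
Distance in phase 2 = 33.6 m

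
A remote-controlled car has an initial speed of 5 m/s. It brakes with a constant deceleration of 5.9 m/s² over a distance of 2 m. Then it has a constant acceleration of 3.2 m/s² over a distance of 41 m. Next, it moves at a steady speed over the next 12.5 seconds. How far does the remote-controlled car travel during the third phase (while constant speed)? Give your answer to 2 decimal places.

Phase 1 (decelerating): v₀ = 5.00 m/s, a = -5.9 m/s².
v² = v₀² + 2aΔx = 5.00² + 2·-5.9·2 = 1.40 → v = 1.18 m/s
t = (v − v₀)/a = (1.18 − 5.00)/-5.9 = 0.647 s

Phase 2 (accelerating): v₀ = 1.18 m/s, a = 3.2 m/s².
v² = v₀² + 2aΔx = 1.18² + 2·3.2·41 = 264 → v = 16.2 m/s
t = (v − v₀)/a = (16.2 − 1.18)/3.2 = 4.71 s

Phase 3 (constant speed): v₀ = 16.2 m/s, a = 0 m/s².
v = v₀ + at = 16.2 + (0)(12.5) = 16.2 m/s
Δx = v₀t + ½at² = 16.2·12.5 + 0.5·0·12.5² = 203 m
Distance in phase 3 = 203 m

203.02 m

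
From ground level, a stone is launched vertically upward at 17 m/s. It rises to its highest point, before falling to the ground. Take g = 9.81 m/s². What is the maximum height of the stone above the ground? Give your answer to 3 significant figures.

Phase 1 (rising): v₀ = 17.0 m/s, a = -9.81 m/s².
v = v₀ + at → t = (0 − 17.0) / -9.81 = 1.73 s
v² = v₀² + 2aΔx → Δx = (0² − 17.0²)/(2·-9.81) = 14.7 m
Maximum height = 14.7 m

14.7 m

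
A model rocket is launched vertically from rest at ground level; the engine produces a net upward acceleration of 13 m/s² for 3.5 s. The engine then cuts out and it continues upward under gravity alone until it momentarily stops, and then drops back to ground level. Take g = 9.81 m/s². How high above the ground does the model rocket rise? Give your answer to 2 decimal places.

Phase 1 (powered ascent): v₀ = 0 m/s, a = 13 m/s².
v = v₀ + at = 0 + (13)(3.5) = 45.5 m/s
Δx = v₀t + ½at² = 0·3.5 + 0.5·13·3.5² = 79.6 m

Phase 2 (coasting upward): v₀ = 45.5 m/s, a = -9.81 m/s².
v = v₀ + at → t = (0 − 45.5) / -9.81 = 4.64 s
v² = v₀² + 2aΔx → Δx = (0² − 45.5²)/(2·-9.81) = 106 m
Maximum height = 79.6 + 106 = 185 m

185.14 m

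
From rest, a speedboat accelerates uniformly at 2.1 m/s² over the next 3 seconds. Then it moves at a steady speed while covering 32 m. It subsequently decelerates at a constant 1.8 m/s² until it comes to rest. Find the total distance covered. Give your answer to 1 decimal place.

52.5 m

Phase 1 (accelerating): v₀ = 0 m/s, a = 2.1 m/s².
v = v₀ + at = 0 + (2.1)(3) = 6.30 m/s
Δx = v₀t + ½at² = 0·3 + 0.5·2.1·3² = 9.45 m

Phase 2 (constant speed): v₀ = 6.30 m/s, a = 0 m/s².
Constant speed: t = d/v = 32/6.30 = 5.08 s

Phase 3 (decelerating): v₀ = 6.30 m/s, a = -1.8 m/s².
v = v₀ + at → t = (0 − 6.30) / -1.8 = 3.50 s
v² = v₀² + 2aΔx → Δx = (0² − 6.30²)/(2·-1.8) = 11.0 m
Total distance = 9.45 + 32.0 + 11.0 = 52.5 m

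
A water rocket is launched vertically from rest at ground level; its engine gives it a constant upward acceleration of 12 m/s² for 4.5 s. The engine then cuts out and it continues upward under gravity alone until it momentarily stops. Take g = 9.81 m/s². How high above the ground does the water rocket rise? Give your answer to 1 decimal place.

Phase 1 (powered ascent): v₀ = 0 m/s, a = 12 m/s².
v = v₀ + at = 0 + (12)(4.5) = 54.0 m/s
Δx = v₀t + ½at² = 0·4.5 + 0.5·12·4.5² = 122 m

Phase 2 (coasting upward): v₀ = 54.0 m/s, a = -9.81 m/s².
v = v₀ + at → t = (0 − 54.0) / -9.81 = 5.50 s
v² = v₀² + 2aΔx → Δx = (0² − 54.0²)/(2·-9.81) = 149 m
Maximum height = 122 + 149 = 270 m

270.1 m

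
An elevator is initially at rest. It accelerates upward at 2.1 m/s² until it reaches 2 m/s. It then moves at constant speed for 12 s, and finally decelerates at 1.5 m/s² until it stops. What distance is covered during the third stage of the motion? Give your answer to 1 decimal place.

Phase 1 (accelerating): v₀ = 0 m/s, a = 2.1 m/s².
v = v₀ + at → t = (2 − 0) / 2.1 = 0.952 s
v² = v₀² + 2aΔx → Δx = (2² − 0²)/(2·2.1) = 0.952 m

Phase 2 (constant speed): v₀ = 2.00 m/s, a = 0 m/s².
v = v₀ + at = 2.00 + (0)(12) = 2.00 m/s
Δx = v₀t + ½at² = 2.00·12 + 0.5·0·12² = 24.0 m

Phase 3 (decelerating): v₀ = 2.00 m/s, a = -1.5 m/s².
v = v₀ + at → t = (0 − 2.00) / -1.5 = 1.33 s
v² = v₀² + 2aΔx → Δx = (0² − 2.00²)/(2·-1.5) = 1.33 m
Distance in phase 3 = 1.33 m

1.3 m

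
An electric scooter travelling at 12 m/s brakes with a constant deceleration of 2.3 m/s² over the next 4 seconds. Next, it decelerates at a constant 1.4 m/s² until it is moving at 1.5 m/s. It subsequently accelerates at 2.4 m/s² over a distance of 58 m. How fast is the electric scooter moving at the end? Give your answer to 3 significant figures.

Phase 1 (decelerating): v₀ = 12.0 m/s, a = -2.3 m/s².
v = v₀ + at = 12.0 + (-2.3)(4) = 2.80 m/s
Δx = v₀t + ½at² = 12.0·4 + 0.5·-2.3·4² = 29.6 m

Phase 2 (decelerating): v₀ = 2.80 m/s, a = -1.4 m/s².
v = v₀ + at → t = (1.5 − 2.80) / -1.4 = 0.929 s
v² = v₀² + 2aΔx → Δx = (1.5² − 2.80²)/(2·-1.4) = 2.00 m

Phase 3 (accelerating): v₀ = 1.50 m/s, a = 2.4 m/s².
v² = v₀² + 2aΔx = 1.50² + 2·2.4·58 = 281 → v = 16.8 m/s
t = (v − v₀)/a = (16.8 − 1.50)/2.4 = 6.36 s
Final speed = 16.8 m/s

16.8 m/s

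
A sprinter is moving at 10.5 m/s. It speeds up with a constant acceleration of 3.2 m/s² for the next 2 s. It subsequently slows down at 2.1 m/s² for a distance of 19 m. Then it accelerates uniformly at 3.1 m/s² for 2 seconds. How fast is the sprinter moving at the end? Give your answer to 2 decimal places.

20.55 m/s

Phase 1 (accelerating): v₀ = 10.5 m/s, a = 3.2 m/s².
v = v₀ + at = 10.5 + (3.2)(2) = 16.9 m/s
Δx = v₀t + ½at² = 10.5·2 + 0.5·3.2·2² = 27.4 m

Phase 2 (decelerating): v₀ = 16.9 m/s, a = -2.1 m/s².
v² = v₀² + 2aΔx = 16.9² + 2·-2.1·19 = 206 → v = 14.3 m/s
t = (v − v₀)/a = (14.3 − 16.9)/-2.1 = 1.22 s

Phase 3 (accelerating): v₀ = 14.3 m/s, a = 3.1 m/s².
v = v₀ + at = 14.3 + (3.1)(2) = 20.5 m/s
Δx = v₀t + ½at² = 14.3·2 + 0.5·3.1·2² = 34.9 m
Final speed = 20.5 m/s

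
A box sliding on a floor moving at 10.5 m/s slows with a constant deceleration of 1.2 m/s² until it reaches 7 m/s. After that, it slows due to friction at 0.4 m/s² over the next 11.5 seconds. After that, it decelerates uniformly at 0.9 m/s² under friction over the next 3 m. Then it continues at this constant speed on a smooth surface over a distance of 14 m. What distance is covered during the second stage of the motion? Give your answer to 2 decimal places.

54.05 m

Phase 1 (decelerating): v₀ = 10.5 m/s, a = -1.2 m/s².
v = v₀ + at → t = (7 − 10.5) / -1.2 = 2.92 s
v² = v₀² + 2aΔx → Δx = (7² − 10.5²)/(2·-1.2) = 25.5 m

Phase 2 (decelerating): v₀ = 7.00 m/s, a = -0.4 m/s².
v = v₀ + at = 7.00 + (-0.4)(11.5) = 2.40 m/s
Δx = v₀t + ½at² = 7.00·11.5 + 0.5·-0.4·11.5² = 54.0 m
Distance in phase 2 = 54.0 m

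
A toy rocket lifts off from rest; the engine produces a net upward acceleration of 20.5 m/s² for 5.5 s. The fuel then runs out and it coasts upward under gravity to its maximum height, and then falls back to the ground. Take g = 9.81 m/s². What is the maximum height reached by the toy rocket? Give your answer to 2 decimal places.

Phase 1 (powered ascent): v₀ = 0 m/s, a = 20.5 m/s².
v = v₀ + at = 0 + (20.5)(5.5) = 113 m/s
Δx = v₀t + ½at² = 0·5.5 + 0.5·20.5·5.5² = 310 m

Phase 2 (coasting upward): v₀ = 113 m/s, a = -9.81 m/s².
v = v₀ + at → t = (0 − 113) / -9.81 = 11.5 s
v² = v₀² + 2aΔx → Δx = (0² − 113²)/(2·-9.81) = 648 m
Maximum height = 310 + 648 = 958 m

958.00 m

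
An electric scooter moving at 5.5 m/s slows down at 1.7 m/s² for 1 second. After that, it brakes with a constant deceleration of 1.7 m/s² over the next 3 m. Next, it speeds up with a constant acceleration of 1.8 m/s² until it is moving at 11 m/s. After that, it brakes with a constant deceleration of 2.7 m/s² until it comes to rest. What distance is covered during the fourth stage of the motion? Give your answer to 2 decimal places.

Phase 1 (decelerating): v₀ = 5.50 m/s, a = -1.7 m/s².
v = v₀ + at = 5.50 + (-1.7)(1) = 3.80 m/s
Δx = v₀t + ½at² = 5.50·1 + 0.5·-1.7·1² = 4.65 m

Phase 2 (decelerating): v₀ = 3.80 m/s, a = -1.7 m/s².
v² = v₀² + 2aΔx = 3.80² + 2·-1.7·3 = 4.24 → v = 2.06 m/s
t = (v − v₀)/a = (2.06 − 3.80)/-1.7 = 1.02 s

Phase 3 (accelerating): v₀ = 2.06 m/s, a = 1.8 m/s².
v = v₀ + at → t = (11 − 2.06) / 1.8 = 4.97 s
v² = v₀² + 2aΔx → Δx = (11² − 2.06²)/(2·1.8) = 32.4 m

Phase 4 (decelerating): v₀ = 11.0 m/s, a = -2.7 m/s².
v = v₀ + at → t = (0 − 11.0) / -2.7 = 4.07 s
v² = v₀² + 2aΔx → Δx = (0² − 11.0²)/(2·-2.7) = 22.4 m
Distance in phase 4 = 22.4 m

22.41 m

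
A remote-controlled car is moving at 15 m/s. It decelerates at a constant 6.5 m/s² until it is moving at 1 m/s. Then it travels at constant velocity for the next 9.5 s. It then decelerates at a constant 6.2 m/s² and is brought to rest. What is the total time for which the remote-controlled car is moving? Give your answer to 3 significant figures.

Phase 1 (decelerating): v₀ = 15.0 m/s, a = -6.5 m/s².
v = v₀ + at → t = (1 − 15.0) / -6.5 = 2.15 s
v² = v₀² + 2aΔx → Δx = (1² − 15.0²)/(2·-6.5) = 17.2 m

Phase 2 (constant speed): v₀ = 1.00 m/s, a = 0 m/s².
v = v₀ + at = 1.00 + (0)(9.5) = 1.00 m/s
Δx = v₀t + ½at² = 1.00·9.5 + 0.5·0·9.5² = 9.50 m

Phase 3 (decelerating): v₀ = 1.00 m/s, a = -6.2 m/s².
v = v₀ + at → t = (0 − 1.00) / -6.2 = 0.161 s
v² = v₀² + 2aΔx → Δx = (0² − 1.00²)/(2·-6.2) = 0.0806 m
Total time = 2.15 + 9.50 + 0.161 = 11.8 s

11.8 s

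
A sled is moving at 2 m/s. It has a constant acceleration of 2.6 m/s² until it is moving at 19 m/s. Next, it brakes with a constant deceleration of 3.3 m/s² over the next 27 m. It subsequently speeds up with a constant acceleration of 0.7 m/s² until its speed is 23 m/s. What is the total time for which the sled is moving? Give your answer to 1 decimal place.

Phase 1 (accelerating): v₀ = 2.00 m/s, a = 2.6 m/s².
v = v₀ + at → t = (19 − 2.00) / 2.6 = 6.54 s
v² = v₀² + 2aΔx → Δx = (19² − 2.00²)/(2·2.6) = 68.7 m

Phase 2 (decelerating): v₀ = 19.0 m/s, a = -3.3 m/s².
v² = v₀² + 2aΔx = 19.0² + 2·-3.3·27 = 183 → v = 13.5 m/s
t = (v − v₀)/a = (13.5 − 19.0)/-3.3 = 1.66 s

Phase 3 (accelerating): v₀ = 13.5 m/s, a = 0.7 m/s².
v = v₀ + at → t = (23 − 13.5) / 0.7 = 13.5 s
v² = v₀² + 2aΔx → Δx = (23² − 13.5²)/(2·0.7) = 247 m
Total time = 6.54 + 1.66 + 13.5 = 21.7 s

21.7 s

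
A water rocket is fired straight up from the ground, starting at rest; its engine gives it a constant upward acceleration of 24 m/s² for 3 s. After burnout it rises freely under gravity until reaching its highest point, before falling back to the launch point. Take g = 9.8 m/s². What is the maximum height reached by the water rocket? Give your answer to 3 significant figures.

Phase 1 (powered ascent): v₀ = 0 m/s, a = 24 m/s².
v = v₀ + at = 0 + (24)(3) = 72.0 m/s
Δx = v₀t + ½at² = 0·3 + 0.5·24·3² = 108 m

Phase 2 (coasting upward): v₀ = 72.0 m/s, a = -9.8 m/s².
v = v₀ + at → t = (0 − 72.0) / -9.8 = 7.35 s
v² = v₀² + 2aΔx → Δx = (0² − 72.0²)/(2·-9.8) = 264 m
Maximum height = 108 + 264 = 372 m

372 m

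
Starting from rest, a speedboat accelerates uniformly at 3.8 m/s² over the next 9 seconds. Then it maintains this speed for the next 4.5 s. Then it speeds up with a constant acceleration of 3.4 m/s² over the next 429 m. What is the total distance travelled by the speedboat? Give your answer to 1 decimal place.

736.8 m

Phase 1 (accelerating): v₀ = 0 m/s, a = 3.8 m/s².
v = v₀ + at = 0 + (3.8)(9) = 34.2 m/s
Δx = v₀t + ½at² = 0·9 + 0.5·3.8·9² = 154 m

Phase 2 (constant speed): v₀ = 34.2 m/s, a = 0 m/s².
v = v₀ + at = 34.2 + (0)(4.5) = 34.2 m/s
Δx = v₀t + ½at² = 34.2·4.5 + 0.5·0·4.5² = 154 m

Phase 3 (accelerating): v₀ = 34.2 m/s, a = 3.4 m/s².
v² = v₀² + 2aΔx = 34.2² + 2·3.4·429 = 4090 → v = 63.9 m/s
t = (v − v₀)/a = (63.9 − 34.2)/3.4 = 8.74 s
Total distance = 154 + 154 + 429 = 737 m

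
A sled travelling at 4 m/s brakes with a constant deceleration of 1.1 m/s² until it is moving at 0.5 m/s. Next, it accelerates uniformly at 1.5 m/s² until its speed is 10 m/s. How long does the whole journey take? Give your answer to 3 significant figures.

Phase 1 (decelerating): v₀ = 4.00 m/s, a = -1.1 m/s².
v = v₀ + at → t = (0.5 − 4.00) / -1.1 = 3.18 s
v² = v₀² + 2aΔx → Δx = (0.5² − 4.00²)/(2·-1.1) = 7.16 m

Phase 2 (accelerating): v₀ = 0.500 m/s, a = 1.5 m/s².
v = v₀ + at → t = (10 − 0.500) / 1.5 = 6.33 s
v² = v₀² + 2aΔx → Δx = (10² − 0.500²)/(2·1.5) = 33.2 m
Total time = 3.18 + 6.33 = 9.52 s

9.52 s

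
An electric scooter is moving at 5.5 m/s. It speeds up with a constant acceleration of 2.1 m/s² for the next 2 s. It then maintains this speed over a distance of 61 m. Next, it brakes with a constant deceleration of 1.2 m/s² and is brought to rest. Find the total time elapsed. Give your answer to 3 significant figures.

16.4 s

Phase 1 (accelerating): v₀ = 5.50 m/s, a = 2.1 m/s².
v = v₀ + at = 5.50 + (2.1)(2) = 9.70 m/s
Δx = v₀t + ½at² = 5.50·2 + 0.5·2.1·2² = 15.2 m

Phase 2 (constant speed): v₀ = 9.70 m/s, a = 0 m/s².
Constant speed: t = d/v = 61/9.70 = 6.29 s

Phase 3 (decelerating): v₀ = 9.70 m/s, a = -1.2 m/s².
v = v₀ + at → t = (0 − 9.70) / -1.2 = 8.08 s
v² = v₀² + 2aΔx → Δx = (0² − 9.70²)/(2·-1.2) = 39.2 m
Total time = 2.00 + 6.29 + 8.08 = 16.4 s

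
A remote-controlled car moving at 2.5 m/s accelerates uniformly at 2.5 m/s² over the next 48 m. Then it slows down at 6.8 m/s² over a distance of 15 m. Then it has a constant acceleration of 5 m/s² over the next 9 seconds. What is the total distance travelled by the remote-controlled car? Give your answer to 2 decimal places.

Phase 1 (accelerating): v₀ = 2.50 m/s, a = 2.5 m/s².
v² = v₀² + 2aΔx = 2.50² + 2·2.5·48 = 246 → v = 15.7 m/s
t = (v − v₀)/a = (15.7 − 2.50)/2.5 = 5.28 s

Phase 2 (decelerating): v₀ = 15.7 m/s, a = -6.8 m/s².
v² = v₀² + 2aΔx = 15.7² + 2·-6.8·15 = 42.2 → v = 6.50 m/s
t = (v − v₀)/a = (6.50 − 15.7)/-6.8 = 1.35 s

Phase 3 (accelerating): v₀ = 6.50 m/s, a = 5 m/s².
v = v₀ + at = 6.50 + (5)(9) = 51.5 m/s
Δx = v₀t + ½at² = 6.50·9 + 0.5·5·9² = 261 m
Total distance = 48.0 + 15.0 + 261 = 324 m

324.00 m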